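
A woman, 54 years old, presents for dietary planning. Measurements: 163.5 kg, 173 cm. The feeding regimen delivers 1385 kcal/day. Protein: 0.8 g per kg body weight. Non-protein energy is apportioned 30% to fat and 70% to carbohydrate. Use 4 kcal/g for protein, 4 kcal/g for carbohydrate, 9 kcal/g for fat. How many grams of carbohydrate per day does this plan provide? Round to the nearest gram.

151 g/day

Protein = 0.8 × 163.5 = 130.8 g → 130.8 × 4 = 523.2 kcal.
Non-protein calories = 1385 − 523.2 = 861.8 kcal.
Fat: 30% × 861.8 = 258.54 kcal; carbohydrate: 603.26 kcal.
Carbohydrate: 603.26 kcal ÷ 4 kcal/g = 150.815 g.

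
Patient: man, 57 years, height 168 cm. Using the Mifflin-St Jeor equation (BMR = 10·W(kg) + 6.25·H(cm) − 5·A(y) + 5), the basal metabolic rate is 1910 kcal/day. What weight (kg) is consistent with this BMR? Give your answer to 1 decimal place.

1910 = 10·W + 6.25(168) − 5(57) + 5
10·W = 1910 − 770 = 1140, so W = 114 kg.

114.0 kg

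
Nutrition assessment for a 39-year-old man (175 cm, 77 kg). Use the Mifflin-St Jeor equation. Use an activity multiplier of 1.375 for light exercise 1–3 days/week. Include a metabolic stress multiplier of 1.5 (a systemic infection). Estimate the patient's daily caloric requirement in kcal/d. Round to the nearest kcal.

Mifflin-St Jeor (male): BMR = 10(77) + 6.25(175) − 5(39) + 5 = 770 + 1093.75 − 195 + 5 = 1673.75 kcal/day.
TEE = BMR × activity factor = 1673.75 × 1.375 = 2301.4063 kcal/day.
Apply stress factor: 2301.4063 × 1.5 = 3452.1094 kcal/day.

3452 kcal/d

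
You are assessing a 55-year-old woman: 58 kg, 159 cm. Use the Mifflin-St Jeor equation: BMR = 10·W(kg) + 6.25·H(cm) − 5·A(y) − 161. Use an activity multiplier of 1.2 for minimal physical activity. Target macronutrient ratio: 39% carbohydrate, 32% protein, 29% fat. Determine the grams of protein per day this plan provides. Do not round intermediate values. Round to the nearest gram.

Mifflin-St Jeor (female): BMR = 10(58) + 6.25(159) − 5(55) − 161 = 580 + 993.75 − 275 − 161 = 1137.75 kcal/day.
TEE = 1137.75 × 1.2 = 1365.3 kcal/day.
Protein energy = 32% × 1365.3 = 436.896 kcal.
Protein = 436.896 ÷ 4 kcal/g = 109.224 g.

109 g/day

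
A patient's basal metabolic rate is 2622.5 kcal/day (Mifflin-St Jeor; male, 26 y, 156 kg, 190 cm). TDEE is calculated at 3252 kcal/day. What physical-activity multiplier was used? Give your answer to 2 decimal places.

Activity factor = TEE ÷ BMR = 3252 ÷ 2622.5 = 1.24.

1.24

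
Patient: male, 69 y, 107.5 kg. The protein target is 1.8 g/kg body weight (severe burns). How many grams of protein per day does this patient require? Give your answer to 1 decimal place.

193.5 g/day

Protein = 1.8 g/kg × 107.5 kg = 193.5 g/day.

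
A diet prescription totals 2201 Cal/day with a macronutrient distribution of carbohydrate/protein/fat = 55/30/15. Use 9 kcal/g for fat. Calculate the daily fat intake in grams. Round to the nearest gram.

37 g/day

Fat energy = 15% × 2201 = 330.15 kcal.
At 9 kcal/g: 330.15 ÷ 9 = 36.6833 g.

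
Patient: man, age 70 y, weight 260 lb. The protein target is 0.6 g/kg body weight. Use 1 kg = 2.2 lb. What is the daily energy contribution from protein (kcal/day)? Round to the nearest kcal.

Weight in kg = 260 ÷ 2.2 = 118.1818 kg.
Protein = 0.6 g/kg × 118.1818 kg = 70.9091 g/day.
Protein energy = 70.9091 g × 4 kcal/g = 283.6364 kcal/day.

284 kcal/day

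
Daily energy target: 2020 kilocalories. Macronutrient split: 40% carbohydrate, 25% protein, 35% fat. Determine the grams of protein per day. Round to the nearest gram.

126 g/day

Protein energy = 25% × 2020 = 505 kcal.
At 4 kcal/g: 505 ÷ 4 = 126.25 g.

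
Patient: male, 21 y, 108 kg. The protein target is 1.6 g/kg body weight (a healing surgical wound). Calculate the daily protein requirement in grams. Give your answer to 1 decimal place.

Protein = 1.6 g/kg × 108 kg = 172.8 g/day.

172.8 g/day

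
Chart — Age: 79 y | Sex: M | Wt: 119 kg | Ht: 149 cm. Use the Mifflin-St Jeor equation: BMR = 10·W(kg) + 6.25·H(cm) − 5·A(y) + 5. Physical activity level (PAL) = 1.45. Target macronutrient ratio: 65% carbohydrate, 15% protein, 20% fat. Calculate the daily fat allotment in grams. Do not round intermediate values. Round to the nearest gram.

Mifflin-St Jeor (male): BMR = 10(119) + 6.25(149) − 5(79) + 5 = 1190 + 931.25 − 395 + 5 = 1731.25 kcal/day.
TEE = 1731.25 × 1.45 = 2510.3125 kcal/day.
Fat energy = 20% × 2510.3125 = 502.0625 kcal.
Fat = 502.0625 ÷ 9 kcal/g = 55.7847 g.

56 g/day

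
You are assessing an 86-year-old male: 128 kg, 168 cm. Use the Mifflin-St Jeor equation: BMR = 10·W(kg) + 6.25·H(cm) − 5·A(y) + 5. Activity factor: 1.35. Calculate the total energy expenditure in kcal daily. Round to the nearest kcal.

Mifflin-St Jeor (male): BMR = 10(128) + 6.25(168) − 5(86) + 5 = 1280 + 1050 − 430 + 5 = 1905 kcal/day.
TEE = BMR × activity factor = 1905 × 1.35 = 2571.75 kcal/day.

2572 kcal daily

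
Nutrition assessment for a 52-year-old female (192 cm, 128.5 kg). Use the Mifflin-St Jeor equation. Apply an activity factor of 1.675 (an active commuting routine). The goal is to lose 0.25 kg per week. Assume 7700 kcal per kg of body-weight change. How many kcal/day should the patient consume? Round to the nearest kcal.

Mifflin-St Jeor (female): BMR = 10(128.5) + 6.25(192) − 5(52) − 161 = 1285 + 1200 − 260 − 161 = 2064 kcal/day.
TEE = 2064 × 1.675 = 3457.2 kcal/day.
Required daily deficit = 0.25 × 7700 ÷ 7 = 275 kcal/day.
Target intake = 3457.2 − 275 = 3182.2 kcal/day.

3182 kcal/day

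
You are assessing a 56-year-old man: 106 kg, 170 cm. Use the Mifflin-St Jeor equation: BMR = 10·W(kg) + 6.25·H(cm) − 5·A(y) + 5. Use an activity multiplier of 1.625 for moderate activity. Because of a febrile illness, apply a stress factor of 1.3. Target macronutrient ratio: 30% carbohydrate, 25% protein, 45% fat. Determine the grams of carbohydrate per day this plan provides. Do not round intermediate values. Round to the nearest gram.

293 g/day

Mifflin-St Jeor (male): BMR = 10(106) + 6.25(170) − 5(56) + 5 = 1060 + 1062.5 − 280 + 5 = 1847.5 kcal/day.
TEE = 1847.5 × 1.625 = 3002.1875 kcal/day.
With stress factor 1.3: 3002.1875 × 1.3 = 3902.8438 kcal/day.
Carbohydrate energy = 30% × 3902.8438 = 1170.8531 kcal.
Carbohydrate = 1170.8531 ÷ 4 kcal/g = 292.7133 g.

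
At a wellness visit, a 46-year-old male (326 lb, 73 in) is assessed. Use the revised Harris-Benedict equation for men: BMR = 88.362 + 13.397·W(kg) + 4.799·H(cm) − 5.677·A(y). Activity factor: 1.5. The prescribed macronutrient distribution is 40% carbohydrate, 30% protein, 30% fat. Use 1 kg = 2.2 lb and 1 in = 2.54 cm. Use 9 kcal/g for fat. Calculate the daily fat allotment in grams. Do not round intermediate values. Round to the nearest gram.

135 g/day

Convert to metric: weight = 326 ÷ 2.2 = 148.1818 kg; height = 73 × 2.54 = 185.42 cm.
Harris-Benedict: BMR = 88.362 + 13.397(148.1818) + 4.799(185.42) − 5.677(46) = 2702.2424 kcal/day.
TEE = 2702.2424 × 1.5 = 4053.3636 kcal/day.
Fat energy = 30% × 4053.3636 = 1216.0091 kcal.
Fat = 1216.0091 ÷ 9 kcal/g = 135.1121 g.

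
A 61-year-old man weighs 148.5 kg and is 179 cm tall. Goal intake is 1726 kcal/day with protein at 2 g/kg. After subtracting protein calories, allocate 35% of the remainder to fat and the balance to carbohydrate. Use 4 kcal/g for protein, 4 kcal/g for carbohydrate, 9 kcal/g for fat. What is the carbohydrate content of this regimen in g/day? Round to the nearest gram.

87 g/day

Protein = 2 × 148.5 = 297 g → 297 × 4 = 1188 kcal.
Non-protein calories = 1726 − 1188 = 538 kcal.
Fat: 35% × 538 = 188.3 kcal; carbohydrate: 349.7 kcal.
Carbohydrate: 349.7 kcal ÷ 4 kcal/g = 87.425 g.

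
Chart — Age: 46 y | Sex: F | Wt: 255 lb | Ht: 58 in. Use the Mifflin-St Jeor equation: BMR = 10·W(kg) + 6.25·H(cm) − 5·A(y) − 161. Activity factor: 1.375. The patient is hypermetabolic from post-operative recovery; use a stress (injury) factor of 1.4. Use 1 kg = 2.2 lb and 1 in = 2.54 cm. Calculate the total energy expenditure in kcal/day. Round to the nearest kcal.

3251 kcal/day

Convert to metric: weight = 255 ÷ 2.2 = 115.9091 kg; height = 58 × 2.54 = 147.32 cm.
Mifflin-St Jeor (female): BMR = 10(115.9091) + 6.25(147.32) − 5(46) − 161 = 1159.0909 + 920.75 − 230 − 161 = 1688.8409 kcal/day.
TEE = BMR × activity factor = 1688.8409 × 1.375 = 2322.1563 kcal/day.
Apply stress factor: 2322.1563 × 1.4 = 3251.0188 kcal/day.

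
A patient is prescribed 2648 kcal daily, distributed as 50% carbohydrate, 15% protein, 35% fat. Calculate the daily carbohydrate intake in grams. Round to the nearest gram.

Carbohydrate energy = 50% × 2648 = 1324 kcal.
At 4 kcal/g: 1324 ÷ 4 = 331 g.

331 g/day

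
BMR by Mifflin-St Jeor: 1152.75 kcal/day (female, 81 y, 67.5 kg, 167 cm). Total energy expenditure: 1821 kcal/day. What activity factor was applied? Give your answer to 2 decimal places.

Activity factor = TEE ÷ BMR = 1821 ÷ 1152.75 = 1.58.

1.58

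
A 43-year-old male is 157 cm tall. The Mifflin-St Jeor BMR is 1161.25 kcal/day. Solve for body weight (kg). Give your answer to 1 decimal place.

39.0 kg

1161.25 = 10·W + 6.25(157) − 5(43) + 5
10·W = 1161.25 − 771.25 = 390, so W = 39 kg.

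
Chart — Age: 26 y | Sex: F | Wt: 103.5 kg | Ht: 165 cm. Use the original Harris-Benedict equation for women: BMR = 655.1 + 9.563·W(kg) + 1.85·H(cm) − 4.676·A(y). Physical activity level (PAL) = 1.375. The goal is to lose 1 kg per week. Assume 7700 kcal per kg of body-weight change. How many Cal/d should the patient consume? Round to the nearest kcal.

Harris-Benedict: BMR = 655.1 + 9.563(103.5) + 1.85(165) − 4.676(26) = 1828.5445 kcal/day.
TEE = 1828.5445 × 1.375 = 2514.2487 kcal/day.
Required daily deficit = 1 × 7700 ÷ 7 = 1100 kcal/day.
Target intake = 2514.2487 − 1100 = 1414.2487 kcal/day.

1414 Cal/d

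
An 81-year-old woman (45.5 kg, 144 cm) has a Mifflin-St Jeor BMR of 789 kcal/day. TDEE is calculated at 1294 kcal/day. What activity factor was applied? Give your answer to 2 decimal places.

Activity factor = TEE ÷ BMR = 1294 ÷ 789 = 1.64.

1.64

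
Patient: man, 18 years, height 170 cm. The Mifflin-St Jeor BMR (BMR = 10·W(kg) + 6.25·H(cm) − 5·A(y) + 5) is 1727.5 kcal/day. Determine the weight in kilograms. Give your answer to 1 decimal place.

75.0 kg

1727.5 = 10·W + 6.25(170) − 5(18) + 5
10·W = 1727.5 − 977.5 = 750, so W = 75 kg.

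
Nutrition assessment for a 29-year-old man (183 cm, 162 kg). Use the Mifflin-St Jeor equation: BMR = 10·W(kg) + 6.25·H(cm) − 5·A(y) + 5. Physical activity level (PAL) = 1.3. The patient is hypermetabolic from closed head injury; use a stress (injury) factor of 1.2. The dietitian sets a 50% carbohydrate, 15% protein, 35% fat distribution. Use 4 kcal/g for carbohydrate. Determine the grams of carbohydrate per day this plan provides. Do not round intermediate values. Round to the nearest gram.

Mifflin-St Jeor (male): BMR = 10(162) + 6.25(183) − 5(29) + 5 = 1620 + 1143.75 − 145 + 5 = 2623.75 kcal/day.
TEE = 2623.75 × 1.3 = 3410.875 kcal/day.
With stress factor 1.2: 3410.875 × 1.2 = 4093.05 kcal/day.
Carbohydrate energy = 50% × 4093.05 = 2046.525 kcal.
Carbohydrate = 2046.525 ÷ 4 kcal/g = 511.6313 g.

512 g/day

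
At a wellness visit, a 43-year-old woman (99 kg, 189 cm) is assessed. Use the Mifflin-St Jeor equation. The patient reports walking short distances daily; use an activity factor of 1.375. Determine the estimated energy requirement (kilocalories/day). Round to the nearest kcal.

2468 kilocalories/day

Mifflin-St Jeor (female): BMR = 10(99) + 6.25(189) − 5(43) − 161 = 990 + 1181.25 − 215 − 161 = 1795.25 kcal/day.
TEE = BMR × activity factor = 1795.25 × 1.375 = 2468.4688 kcal/day.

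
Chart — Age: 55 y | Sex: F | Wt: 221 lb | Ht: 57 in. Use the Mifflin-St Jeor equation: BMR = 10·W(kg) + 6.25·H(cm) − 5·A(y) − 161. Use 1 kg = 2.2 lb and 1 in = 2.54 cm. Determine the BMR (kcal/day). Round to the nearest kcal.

Convert to metric: weight = 221 ÷ 2.2 = 100.4545 kg; height = 57 × 2.54 = 144.78 cm.
Mifflin-St Jeor (female): BMR = 10(100.4545) + 6.25(144.78) − 5(55) − 161 = 1004.5455 + 904.875 − 275 − 161 = 1473.4205 kcal/day.

1473 kcal/day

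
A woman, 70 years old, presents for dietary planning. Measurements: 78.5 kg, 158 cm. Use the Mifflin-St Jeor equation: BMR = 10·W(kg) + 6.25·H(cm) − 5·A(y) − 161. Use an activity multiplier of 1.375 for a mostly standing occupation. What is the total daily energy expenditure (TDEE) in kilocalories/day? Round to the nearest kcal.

1735 kilocalories/day

Mifflin-St Jeor (female): BMR = 10(78.5) + 6.25(158) − 5(70) − 161 = 785 + 987.5 − 350 − 161 = 1261.5 kcal/day.
TEE = BMR × activity factor = 1261.5 × 1.375 = 1734.5625 kcal/day.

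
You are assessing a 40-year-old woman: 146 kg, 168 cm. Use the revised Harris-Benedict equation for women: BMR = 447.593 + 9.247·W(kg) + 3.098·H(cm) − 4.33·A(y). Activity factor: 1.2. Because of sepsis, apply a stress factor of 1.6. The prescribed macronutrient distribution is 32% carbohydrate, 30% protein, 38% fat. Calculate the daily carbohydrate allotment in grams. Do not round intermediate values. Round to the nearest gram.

329 g/day

Harris-Benedict: BMR = 447.593 + 9.247(146) + 3.098(168) − 4.33(40) = 2144.919 kcal/day.
TEE = 2144.919 × 1.2 = 2573.9028 kcal/day.
With stress factor 1.6: 2573.9028 × 1.6 = 4118.2445 kcal/day.
Carbohydrate energy = 32% × 4118.2445 = 1317.8382 kcal.
Carbohydrate = 1317.8382 ÷ 4 kcal/g = 329.4596 g.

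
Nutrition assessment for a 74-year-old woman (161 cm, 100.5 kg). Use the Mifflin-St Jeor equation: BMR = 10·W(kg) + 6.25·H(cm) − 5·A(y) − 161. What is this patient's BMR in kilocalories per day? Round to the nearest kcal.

Mifflin-St Jeor (female): BMR = 10(100.5) + 6.25(161) − 5(74) − 161 = 1005 + 1006.25 − 370 − 161 = 1480.25 kcal/day.

1480 kilocalories per day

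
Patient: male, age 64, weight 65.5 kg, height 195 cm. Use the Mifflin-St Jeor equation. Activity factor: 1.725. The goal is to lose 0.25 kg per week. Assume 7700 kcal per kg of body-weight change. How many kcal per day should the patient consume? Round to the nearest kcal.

Mifflin-St Jeor (male): BMR = 10(65.5) + 6.25(195) − 5(64) + 5 = 655 + 1218.75 − 320 + 5 = 1558.75 kcal/day.
TEE = 1558.75 × 1.725 = 2688.8438 kcal/day.
Required daily deficit = 0.25 × 7700 ÷ 7 = 275 kcal/day.
Target intake = 2688.8438 − 275 = 2413.8438 kcal/day.

2414 kcal per day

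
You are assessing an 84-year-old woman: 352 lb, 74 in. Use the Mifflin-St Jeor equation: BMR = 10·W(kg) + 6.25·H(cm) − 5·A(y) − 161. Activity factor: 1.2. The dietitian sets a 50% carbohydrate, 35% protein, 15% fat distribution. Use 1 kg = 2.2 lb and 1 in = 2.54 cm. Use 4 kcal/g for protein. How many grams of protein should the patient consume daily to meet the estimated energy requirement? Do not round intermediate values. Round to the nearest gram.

Convert to metric: weight = 352 ÷ 2.2 = 160 kg; height = 74 × 2.54 = 187.96 cm.
Mifflin-St Jeor (female): BMR = 10(160) + 6.25(187.96) − 5(84) − 161 = 1600 + 1174.75 − 420 − 161 = 2193.75 kcal/day.
TEE = 2193.75 × 1.2 = 2632.5 kcal/day.
Protein energy = 35% × 2632.5 = 921.375 kcal.
Protein = 921.375 ÷ 4 kcal/g = 230.3438 g.

230 g/day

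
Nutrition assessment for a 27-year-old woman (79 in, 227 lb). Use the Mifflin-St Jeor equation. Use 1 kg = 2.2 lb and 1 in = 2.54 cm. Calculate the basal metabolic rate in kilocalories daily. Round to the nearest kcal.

1990 kilocalories daily

Convert to metric: weight = 227 ÷ 2.2 = 103.1818 kg; height = 79 × 2.54 = 200.66 cm.
Mifflin-St Jeor (female): BMR = 10(103.1818) + 6.25(200.66) − 5(27) − 161 = 1031.8182 + 1254.125 − 135 − 161 = 1989.9432 kcal/day.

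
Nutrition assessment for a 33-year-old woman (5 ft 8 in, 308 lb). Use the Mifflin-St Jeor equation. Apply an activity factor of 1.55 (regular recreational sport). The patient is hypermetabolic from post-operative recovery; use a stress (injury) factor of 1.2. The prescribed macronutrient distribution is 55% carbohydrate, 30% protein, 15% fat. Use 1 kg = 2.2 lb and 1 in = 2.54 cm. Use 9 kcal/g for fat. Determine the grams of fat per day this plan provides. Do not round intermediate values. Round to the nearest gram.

67 g/day

Convert to metric: weight = 308 ÷ 2.2 = 140 kg; height = (5×12 + 8) × 2.54 = 68 × 2.54 = 172.72 cm.
Mifflin-St Jeor (female): BMR = 10(140) + 6.25(172.72) − 5(33) − 161 = 1400 + 1079.5 − 165 − 161 = 2153.5 kcal/day.
TEE = 2153.5 × 1.55 = 3337.925 kcal/day.
With stress factor 1.2: 3337.925 × 1.2 = 4005.51 kcal/day.
Fat energy = 15% × 4005.51 = 600.8265 kcal.
Fat = 600.8265 ÷ 9 kcal/g = 66.7585 g.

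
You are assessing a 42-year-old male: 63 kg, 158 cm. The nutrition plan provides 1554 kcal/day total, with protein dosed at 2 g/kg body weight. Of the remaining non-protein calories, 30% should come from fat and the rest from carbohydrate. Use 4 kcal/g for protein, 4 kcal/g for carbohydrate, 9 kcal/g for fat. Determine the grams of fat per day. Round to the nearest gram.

Protein = 2 × 63 = 126 g → 126 × 4 = 504 kcal.
Non-protein calories = 1554 − 504 = 1050 kcal.
Fat: 30% × 1050 = 315 kcal; carbohydrate: 735 kcal.
Fat: 315 kcal ÷ 9 kcal/g = 35 g.

35 g/day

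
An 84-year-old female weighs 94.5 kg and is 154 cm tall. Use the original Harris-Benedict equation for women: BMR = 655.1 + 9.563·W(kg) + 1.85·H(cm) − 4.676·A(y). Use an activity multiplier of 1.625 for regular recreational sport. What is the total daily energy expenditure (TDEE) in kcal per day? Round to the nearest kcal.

2358 kcal per day

Harris-Benedict: BMR = 655.1 + 9.563(94.5) + 1.85(154) − 4.676(84) = 1450.9195 kcal/day.
TEE = BMR × activity factor = 1450.9195 × 1.625 = 2357.7442 kcal/day.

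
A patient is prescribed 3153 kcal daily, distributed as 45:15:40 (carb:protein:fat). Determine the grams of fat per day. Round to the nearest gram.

Fat energy = 40% × 3153 = 1261.2 kcal.
At 9 kcal/g: 1261.2 ÷ 9 = 140.1333 g.

140 g/day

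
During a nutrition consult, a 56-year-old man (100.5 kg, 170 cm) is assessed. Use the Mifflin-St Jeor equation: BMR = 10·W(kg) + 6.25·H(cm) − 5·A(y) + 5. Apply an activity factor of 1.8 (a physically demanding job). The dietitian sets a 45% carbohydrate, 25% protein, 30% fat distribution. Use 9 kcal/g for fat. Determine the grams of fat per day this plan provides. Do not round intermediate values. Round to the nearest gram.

Mifflin-St Jeor (male): BMR = 10(100.5) + 6.25(170) − 5(56) + 5 = 1005 + 1062.5 − 280 + 5 = 1792.5 kcal/day.
TEE = 1792.5 × 1.8 = 3226.5 kcal/day.
Fat energy = 30% × 3226.5 = 967.95 kcal.
Fat = 967.95 ÷ 9 kcal/g = 107.55 g.

108 g/day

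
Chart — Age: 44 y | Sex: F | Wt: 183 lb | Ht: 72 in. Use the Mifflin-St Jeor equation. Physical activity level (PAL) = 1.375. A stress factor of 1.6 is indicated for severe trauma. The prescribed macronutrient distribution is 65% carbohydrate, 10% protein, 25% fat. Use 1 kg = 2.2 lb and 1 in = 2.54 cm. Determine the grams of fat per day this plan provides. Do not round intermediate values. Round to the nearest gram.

Convert to metric: weight = 183 ÷ 2.2 = 83.1818 kg; height = 72 × 2.54 = 182.88 cm.
Mifflin-St Jeor (female): BMR = 10(83.1818) + 6.25(182.88) − 5(44) − 161 = 831.8182 + 1143 − 220 − 161 = 1593.8182 kcal/day.
TEE = 1593.8182 × 1.375 = 2191.5 kcal/day.
With stress factor 1.6: 2191.5 × 1.6 = 3506.4 kcal/day.
Fat energy = 25% × 3506.4 = 876.6 kcal.
Fat = 876.6 ÷ 9 kcal/g = 97.4 g.

97 g/day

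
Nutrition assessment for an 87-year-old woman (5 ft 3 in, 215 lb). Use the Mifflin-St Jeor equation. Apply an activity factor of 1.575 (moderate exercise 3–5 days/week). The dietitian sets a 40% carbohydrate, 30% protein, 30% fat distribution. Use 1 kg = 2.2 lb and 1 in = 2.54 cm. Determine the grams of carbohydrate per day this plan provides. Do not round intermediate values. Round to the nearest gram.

Convert to metric: weight = 215 ÷ 2.2 = 97.7273 kg; height = (5×12 + 3) × 2.54 = 63 × 2.54 = 160.02 cm.
Mifflin-St Jeor (female): BMR = 10(97.7273) + 6.25(160.02) − 5(87) − 161 = 977.2727 + 1000.125 − 435 − 161 = 1381.3977 kcal/day.
TEE = 1381.3977 × 1.575 = 2175.7014 kcal/day.
Carbohydrate energy = 40% × 2175.7014 = 870.2806 kcal.
Carbohydrate = 870.2806 ÷ 4 kcal/g = 217.5701 g.

218 g/day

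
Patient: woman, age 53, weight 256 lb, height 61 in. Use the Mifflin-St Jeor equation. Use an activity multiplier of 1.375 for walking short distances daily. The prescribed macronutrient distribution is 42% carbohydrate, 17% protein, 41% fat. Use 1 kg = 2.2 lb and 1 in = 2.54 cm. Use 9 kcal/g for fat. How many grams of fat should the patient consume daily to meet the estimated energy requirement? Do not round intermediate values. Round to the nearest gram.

Convert to metric: weight = 256 ÷ 2.2 = 116.3636 kg; height = 61 × 2.54 = 154.94 cm.
Mifflin-St Jeor (female): BMR = 10(116.3636) + 6.25(154.94) − 5(53) − 161 = 1163.6364 + 968.375 − 265 − 161 = 1706.0114 kcal/day.
TEE = 1706.0114 × 1.375 = 2345.7656 kcal/day.
Fat energy = 41% × 2345.7656 = 961.7639 kcal.
Fat = 961.7639 ÷ 9 kcal/g = 106.8627 g.

107 g/day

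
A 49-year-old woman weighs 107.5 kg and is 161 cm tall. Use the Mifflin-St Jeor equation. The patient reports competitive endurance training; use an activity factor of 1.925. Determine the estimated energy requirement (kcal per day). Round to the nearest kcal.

Mifflin-St Jeor (female): BMR = 10(107.5) + 6.25(161) − 5(49) − 161 = 1075 + 1006.25 − 245 − 161 = 1675.25 kcal/day.
TEE = BMR × activity factor = 1675.25 × 1.925 = 3224.8563 kcal/day.

3225 kcal per day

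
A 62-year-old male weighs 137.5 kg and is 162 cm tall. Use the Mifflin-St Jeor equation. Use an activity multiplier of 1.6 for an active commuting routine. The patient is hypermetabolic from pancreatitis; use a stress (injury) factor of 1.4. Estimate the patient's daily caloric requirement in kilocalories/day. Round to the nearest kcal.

Mifflin-St Jeor (male): BMR = 10(137.5) + 6.25(162) − 5(62) + 5 = 1375 + 1012.5 − 310 + 5 = 2082.5 kcal/day.
TEE = BMR × activity factor = 2082.5 × 1.6 = 3332 kcal/day.
Apply stress factor: 3332 × 1.4 = 4664.8 kcal/day.

4665 kilocalories/day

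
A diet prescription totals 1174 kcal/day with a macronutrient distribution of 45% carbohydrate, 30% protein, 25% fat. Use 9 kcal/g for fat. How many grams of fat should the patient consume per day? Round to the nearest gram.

33 g/day

Fat energy = 25% × 1174 = 293.5 kcal.
At 9 kcal/g: 293.5 ÷ 9 = 32.6111 g.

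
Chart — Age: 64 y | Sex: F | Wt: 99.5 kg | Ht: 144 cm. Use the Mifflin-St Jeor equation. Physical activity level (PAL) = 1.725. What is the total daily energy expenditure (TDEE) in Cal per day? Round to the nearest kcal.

Mifflin-St Jeor (female): BMR = 10(99.5) + 6.25(144) − 5(64) − 161 = 995 + 900 − 320 − 161 = 1414 kcal/day.
TEE = BMR × activity factor = 1414 × 1.725 = 2439.15 kcal/day.

2439 Cal per day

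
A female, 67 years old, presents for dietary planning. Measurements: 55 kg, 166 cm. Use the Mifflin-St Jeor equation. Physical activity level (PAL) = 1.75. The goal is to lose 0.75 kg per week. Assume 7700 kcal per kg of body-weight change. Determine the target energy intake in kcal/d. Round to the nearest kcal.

Mifflin-St Jeor (female): BMR = 10(55) + 6.25(166) − 5(67) − 161 = 550 + 1037.5 − 335 − 161 = 1091.5 kcal/day.
TEE = 1091.5 × 1.75 = 1910.125 kcal/day.
Required daily deficit = 0.75 × 7700 ÷ 7 = 825 kcal/day.
Target intake = 1910.125 − 825 = 1085.125 kcal/day.

1085 kcal/d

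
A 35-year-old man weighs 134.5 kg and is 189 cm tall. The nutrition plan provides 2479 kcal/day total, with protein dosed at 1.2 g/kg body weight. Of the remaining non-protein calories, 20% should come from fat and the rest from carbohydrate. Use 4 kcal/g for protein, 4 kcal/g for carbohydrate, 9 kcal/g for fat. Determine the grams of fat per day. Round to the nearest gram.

41 g/day

Protein = 1.2 × 134.5 = 161.4 g → 161.4 × 4 = 645.6 kcal.
Non-protein calories = 2479 − 645.6 = 1833.4 kcal.
Fat: 20% × 1833.4 = 366.68 kcal; carbohydrate: 1466.72 kcal.
Fat: 366.68 kcal ÷ 9 kcal/g = 40.7422 g.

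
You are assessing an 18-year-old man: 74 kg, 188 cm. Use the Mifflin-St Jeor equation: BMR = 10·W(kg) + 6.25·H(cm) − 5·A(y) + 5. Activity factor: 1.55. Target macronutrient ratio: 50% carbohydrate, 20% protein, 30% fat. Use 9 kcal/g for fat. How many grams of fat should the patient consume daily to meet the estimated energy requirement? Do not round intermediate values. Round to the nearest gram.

Mifflin-St Jeor (male): BMR = 10(74) + 6.25(188) − 5(18) + 5 = 740 + 1175 − 90 + 5 = 1830 kcal/day.
TEE = 1830 × 1.55 = 2836.5 kcal/day.
Fat energy = 30% × 2836.5 = 850.95 kcal.
Fat = 850.95 ÷ 9 kcal/g = 94.55 g.

95 g/day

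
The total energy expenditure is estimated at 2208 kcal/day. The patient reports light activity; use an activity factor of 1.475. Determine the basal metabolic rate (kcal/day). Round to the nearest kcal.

1497 kcal/day

BMR = TEE ÷ activity factor = 2208 ÷ 1.475 = 1496.9492 kcal/day.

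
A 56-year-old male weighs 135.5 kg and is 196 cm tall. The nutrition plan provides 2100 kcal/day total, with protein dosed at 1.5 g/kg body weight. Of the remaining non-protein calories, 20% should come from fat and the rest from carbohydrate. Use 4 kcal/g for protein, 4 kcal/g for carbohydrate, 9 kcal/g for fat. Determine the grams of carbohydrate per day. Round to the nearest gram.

Protein = 1.5 × 135.5 = 203.25 g → 203.25 × 4 = 813 kcal.
Non-protein calories = 2100 − 813 = 1287 kcal.
Fat: 20% × 1287 = 257.4 kcal; carbohydrate: 1029.6 kcal.
Carbohydrate: 1029.6 kcal ÷ 4 kcal/g = 257.4 g.

257 g/day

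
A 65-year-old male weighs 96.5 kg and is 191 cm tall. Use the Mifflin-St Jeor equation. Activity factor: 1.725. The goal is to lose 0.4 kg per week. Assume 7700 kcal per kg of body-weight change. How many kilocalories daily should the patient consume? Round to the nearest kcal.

Mifflin-St Jeor (male): BMR = 10(96.5) + 6.25(191) − 5(65) + 5 = 965 + 1193.75 − 325 + 5 = 1838.75 kcal/day.
TEE = 1838.75 × 1.725 = 3171.8438 kcal/day.
Required daily deficit = 0.4 × 7700 ÷ 7 = 440 kcal/day.
Target intake = 3171.8438 − 440 = 2731.8438 kcal/day.

2732 kilocalories daily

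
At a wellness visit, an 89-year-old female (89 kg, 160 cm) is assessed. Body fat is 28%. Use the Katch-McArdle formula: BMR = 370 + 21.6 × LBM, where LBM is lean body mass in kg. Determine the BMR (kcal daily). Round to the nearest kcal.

LBM = 89 × (1 − 0.28) = 64.08 kg. Katch-McArdle: BMR = 370 + 21.6 × 64.08 = 1754.128 kcal/day.

1754 kcal daily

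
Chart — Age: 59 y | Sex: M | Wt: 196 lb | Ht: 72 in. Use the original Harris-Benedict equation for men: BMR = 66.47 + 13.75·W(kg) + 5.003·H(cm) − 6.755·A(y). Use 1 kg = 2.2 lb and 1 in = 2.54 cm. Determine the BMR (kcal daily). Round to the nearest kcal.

Convert to metric: weight = 196 ÷ 2.2 = 89.0909 kg; height = 72 × 2.54 = 182.88 cm.
Harris-Benedict: BMR = 66.47 + 13.75(89.0909) + 5.003(182.88) − 6.755(59) = 1807.8736 kcal/day.

1808 kcal daily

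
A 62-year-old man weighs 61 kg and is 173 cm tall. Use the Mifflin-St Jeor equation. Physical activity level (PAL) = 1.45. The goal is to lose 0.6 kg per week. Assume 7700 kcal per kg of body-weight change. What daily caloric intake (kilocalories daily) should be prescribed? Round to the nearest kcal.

1350 kilocalories daily

Mifflin-St Jeor (male): BMR = 10(61) + 6.25(173) − 5(62) + 5 = 610 + 1081.25 − 310 + 5 = 1386.25 kcal/day.
TEE = 1386.25 × 1.45 = 2010.0625 kcal/day.
Required daily deficit = 0.6 × 7700 ÷ 7 = 660 kcal/day.
Target intake = 2010.0625 − 660 = 1350.0625 kcal/day.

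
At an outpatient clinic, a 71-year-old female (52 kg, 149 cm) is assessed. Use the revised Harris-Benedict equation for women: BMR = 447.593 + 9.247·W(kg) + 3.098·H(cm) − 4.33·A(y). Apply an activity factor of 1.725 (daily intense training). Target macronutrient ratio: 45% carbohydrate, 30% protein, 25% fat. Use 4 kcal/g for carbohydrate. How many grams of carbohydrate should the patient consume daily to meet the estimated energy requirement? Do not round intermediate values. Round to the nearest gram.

Harris-Benedict: BMR = 447.593 + 9.247(52) + 3.098(149) − 4.33(71) = 1082.609 kcal/day.
TEE = 1082.609 × 1.725 = 1867.5005 kcal/day.
Carbohydrate energy = 45% × 1867.5005 = 840.3752 kcal.
Carbohydrate = 840.3752 ÷ 4 kcal/g = 210.0938 g.

210 g/day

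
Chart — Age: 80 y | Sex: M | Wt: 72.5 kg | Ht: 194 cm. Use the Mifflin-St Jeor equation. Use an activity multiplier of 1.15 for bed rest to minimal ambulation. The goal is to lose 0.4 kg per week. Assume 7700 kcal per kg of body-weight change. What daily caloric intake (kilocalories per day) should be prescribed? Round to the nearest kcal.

Mifflin-St Jeor (male): BMR = 10(72.5) + 6.25(194) − 5(80) + 5 = 725 + 1212.5 − 400 + 5 = 1542.5 kcal/day.
TEE = 1542.5 × 1.15 = 1773.875 kcal/day.
Required daily deficit = 0.4 × 7700 ÷ 7 = 440 kcal/day.
Target intake = 1773.875 − 440 = 1333.875 kcal/day.

1334 kilocalories per day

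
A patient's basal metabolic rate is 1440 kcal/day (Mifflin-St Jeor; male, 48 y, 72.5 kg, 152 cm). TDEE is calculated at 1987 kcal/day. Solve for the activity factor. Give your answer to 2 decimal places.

Activity factor = TEE ÷ BMR = 1987 ÷ 1440 = 1.38.

1.38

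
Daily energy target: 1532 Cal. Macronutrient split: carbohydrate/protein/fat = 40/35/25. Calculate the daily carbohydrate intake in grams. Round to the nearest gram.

Carbohydrate energy = 40% × 1532 = 612.8 kcal.
At 4 kcal/g: 612.8 ÷ 4 = 153.2 g.

153 g/day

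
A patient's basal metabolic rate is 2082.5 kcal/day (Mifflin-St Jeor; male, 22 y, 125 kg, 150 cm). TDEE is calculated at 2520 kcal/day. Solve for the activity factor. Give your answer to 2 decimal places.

Activity factor = TEE ÷ BMR = 2520 ÷ 2082.5 = 1.21.

1.21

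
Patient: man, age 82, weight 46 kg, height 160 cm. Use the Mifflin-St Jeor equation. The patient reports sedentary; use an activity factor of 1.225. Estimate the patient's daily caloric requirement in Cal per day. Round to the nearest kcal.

Mifflin-St Jeor (male): BMR = 10(46) + 6.25(160) − 5(82) + 5 = 460 + 1000 − 410 + 5 = 1055 kcal/day.
TEE = BMR × activity factor = 1055 × 1.225 = 1292.375 kcal/day.

1292 Cal per day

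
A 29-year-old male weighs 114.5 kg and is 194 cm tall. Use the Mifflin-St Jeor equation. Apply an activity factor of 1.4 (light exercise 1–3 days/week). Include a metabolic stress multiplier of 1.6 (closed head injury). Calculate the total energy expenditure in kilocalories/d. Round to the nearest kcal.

Mifflin-St Jeor (male): BMR = 10(114.5) + 6.25(194) − 5(29) + 5 = 1145 + 1212.5 − 145 + 5 = 2217.5 kcal/day.
TEE = BMR × activity factor = 2217.5 × 1.4 = 3104.5 kcal/day.
Apply stress factor: 3104.5 × 1.6 = 4967.2 kcal/day.

4967 kilocalories/d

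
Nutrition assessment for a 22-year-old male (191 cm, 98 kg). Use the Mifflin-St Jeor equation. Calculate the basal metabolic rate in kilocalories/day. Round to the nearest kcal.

Mifflin-St Jeor (male): BMR = 10(98) + 6.25(191) − 5(22) + 5 = 980 + 1193.75 − 110 + 5 = 2068.75 kcal/day.

2069 kilocalories/day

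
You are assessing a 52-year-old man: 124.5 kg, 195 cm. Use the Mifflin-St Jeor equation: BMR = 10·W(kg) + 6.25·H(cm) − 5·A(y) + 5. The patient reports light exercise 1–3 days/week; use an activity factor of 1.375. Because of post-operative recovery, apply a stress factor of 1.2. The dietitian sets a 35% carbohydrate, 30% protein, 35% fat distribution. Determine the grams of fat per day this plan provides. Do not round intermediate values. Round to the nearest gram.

Mifflin-St Jeor (male): BMR = 10(124.5) + 6.25(195) − 5(52) + 5 = 1245 + 1218.75 − 260 + 5 = 2208.75 kcal/day.
TEE = 2208.75 × 1.375 = 3037.0313 kcal/day.
With stress factor 1.2: 3037.0313 × 1.2 = 3644.4375 kcal/day.
Fat energy = 35% × 3644.4375 = 1275.5531 kcal.
Fat = 1275.5531 ÷ 9 kcal/g = 141.7281 g.

142 g/day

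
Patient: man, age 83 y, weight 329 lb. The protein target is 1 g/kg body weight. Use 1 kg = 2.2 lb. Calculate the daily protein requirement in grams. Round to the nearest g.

Weight in kg = 329 ÷ 2.2 = 149.5455 kg.
Protein = 1 g/kg × 149.5455 kg = 149.5455 g/day.

150 g/day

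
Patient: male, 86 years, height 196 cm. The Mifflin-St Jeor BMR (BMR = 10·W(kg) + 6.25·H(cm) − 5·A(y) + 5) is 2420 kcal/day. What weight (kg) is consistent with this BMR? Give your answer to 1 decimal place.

162.0 kg

2420 = 10·W + 6.25(196) − 5(86) + 5
10·W = 2420 − 800 = 1620, so W = 162 kg.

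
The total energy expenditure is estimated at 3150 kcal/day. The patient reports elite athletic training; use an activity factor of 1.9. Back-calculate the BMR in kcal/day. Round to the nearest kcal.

BMR = TEE ÷ activity factor = 3150 ÷ 1.9 = 1657.8947 kcal/day.

1658 kcal/day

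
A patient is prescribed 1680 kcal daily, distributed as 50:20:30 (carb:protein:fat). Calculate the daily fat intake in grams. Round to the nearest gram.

56 g/day

Fat energy = 30% × 1680 = 504 kcal.
At 9 kcal/g: 504 ÷ 9 = 56 g.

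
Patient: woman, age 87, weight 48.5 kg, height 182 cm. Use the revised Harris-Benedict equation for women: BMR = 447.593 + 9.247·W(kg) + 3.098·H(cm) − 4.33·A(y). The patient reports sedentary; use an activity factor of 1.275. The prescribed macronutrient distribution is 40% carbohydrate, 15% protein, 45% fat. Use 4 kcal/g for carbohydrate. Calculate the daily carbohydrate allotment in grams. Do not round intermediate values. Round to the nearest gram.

138 g/day

Harris-Benedict: BMR = 447.593 + 9.247(48.5) + 3.098(182) − 4.33(87) = 1083.1985 kcal/day.
TEE = 1083.1985 × 1.275 = 1381.0781 kcal/day.
Carbohydrate energy = 40% × 1381.0781 = 552.4312 kcal.
Carbohydrate = 552.4312 ÷ 4 kcal/g = 138.1078 g.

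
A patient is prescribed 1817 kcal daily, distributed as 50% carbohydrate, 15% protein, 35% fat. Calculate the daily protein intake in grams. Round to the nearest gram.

68 g/day

Protein energy = 15% × 1817 = 272.55 kcal.
At 4 kcal/g: 272.55 ÷ 4 = 68.1375 g.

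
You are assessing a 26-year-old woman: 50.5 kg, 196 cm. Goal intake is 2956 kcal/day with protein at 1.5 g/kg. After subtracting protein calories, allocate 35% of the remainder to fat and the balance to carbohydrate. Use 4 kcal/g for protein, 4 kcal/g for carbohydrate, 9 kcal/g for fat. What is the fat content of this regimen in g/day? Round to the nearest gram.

Protein = 1.5 × 50.5 = 75.75 g → 75.75 × 4 = 303 kcal.
Non-protein calories = 2956 − 303 = 2653 kcal.
Fat: 35% × 2653 = 928.55 kcal; carbohydrate: 1724.45 kcal.
Fat: 928.55 kcal ÷ 9 kcal/g = 103.1722 g.

103 g/day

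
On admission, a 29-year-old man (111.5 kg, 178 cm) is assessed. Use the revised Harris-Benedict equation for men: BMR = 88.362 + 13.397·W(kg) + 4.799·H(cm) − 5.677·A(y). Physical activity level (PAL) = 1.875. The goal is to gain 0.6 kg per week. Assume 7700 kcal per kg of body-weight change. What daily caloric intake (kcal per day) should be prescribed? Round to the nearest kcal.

4919 kcal per day

Harris-Benedict: BMR = 88.362 + 13.397(111.5) + 4.799(178) − 5.677(29) = 2271.7165 kcal/day.
TEE = 2271.7165 × 1.875 = 4259.4684 kcal/day.
Required daily surplus = 0.6 × 7700 ÷ 7 = 660 kcal/day.
Target intake = 4259.4684 + 660 = 4919.4684 kcal/day.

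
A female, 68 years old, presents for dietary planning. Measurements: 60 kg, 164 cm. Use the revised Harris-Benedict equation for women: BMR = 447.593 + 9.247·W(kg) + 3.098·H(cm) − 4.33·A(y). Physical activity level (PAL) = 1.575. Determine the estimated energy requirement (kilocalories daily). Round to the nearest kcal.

1915 kilocalories daily

Harris-Benedict: BMR = 447.593 + 9.247(60) + 3.098(164) − 4.33(68) = 1216.045 kcal/day.
TEE = BMR × activity factor = 1216.045 × 1.575 = 1915.2709 kcal/day.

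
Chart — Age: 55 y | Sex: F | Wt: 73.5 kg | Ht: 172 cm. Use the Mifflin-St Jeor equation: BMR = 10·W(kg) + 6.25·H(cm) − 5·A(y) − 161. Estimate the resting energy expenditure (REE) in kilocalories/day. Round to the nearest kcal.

1374 kilocalories/day

Mifflin-St Jeor (female): BMR = 10(73.5) + 6.25(172) − 5(55) − 161 = 735 + 1075 − 275 − 161 = 1374 kcal/day.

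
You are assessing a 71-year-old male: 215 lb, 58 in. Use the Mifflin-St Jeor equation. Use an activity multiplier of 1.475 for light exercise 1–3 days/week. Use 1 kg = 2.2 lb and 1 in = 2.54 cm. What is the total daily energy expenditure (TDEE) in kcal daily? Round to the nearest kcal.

Convert to metric: weight = 215 ÷ 2.2 = 97.7273 kg; height = 58 × 2.54 = 147.32 cm.
Mifflin-St Jeor (male): BMR = 10(97.7273) + 6.25(147.32) − 5(71) + 5 = 977.2727 + 920.75 − 355 + 5 = 1548.0227 kcal/day.
TEE = BMR × activity factor = 1548.0227 × 1.475 = 2283.3335 kcal/day.

2283 kcal daily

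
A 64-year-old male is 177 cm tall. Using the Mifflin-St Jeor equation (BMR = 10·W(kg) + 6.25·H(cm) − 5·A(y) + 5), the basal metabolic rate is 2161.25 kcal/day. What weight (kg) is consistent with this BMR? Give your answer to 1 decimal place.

137.0 kg

2161.25 = 10·W + 6.25(177) − 5(64) + 5
10·W = 2161.25 − 791.25 = 1370, so W = 137 kg.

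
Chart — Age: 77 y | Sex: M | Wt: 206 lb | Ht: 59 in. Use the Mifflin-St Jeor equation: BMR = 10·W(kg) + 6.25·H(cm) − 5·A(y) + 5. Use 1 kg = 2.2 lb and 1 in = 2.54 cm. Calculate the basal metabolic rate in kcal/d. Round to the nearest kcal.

1493 kcal/d

Convert to metric: weight = 206 ÷ 2.2 = 93.6364 kg; height = 59 × 2.54 = 149.86 cm.
Mifflin-St Jeor (male): BMR = 10(93.6364) + 6.25(149.86) − 5(77) + 5 = 936.3636 + 936.625 − 385 + 5 = 1492.9886 kcal/day.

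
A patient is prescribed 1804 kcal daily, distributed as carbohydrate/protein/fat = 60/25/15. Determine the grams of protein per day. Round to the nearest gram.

Protein energy = 25% × 1804 = 451 kcal.
At 4 kcal/g: 451 ÷ 4 = 112.75 g.

113 g/day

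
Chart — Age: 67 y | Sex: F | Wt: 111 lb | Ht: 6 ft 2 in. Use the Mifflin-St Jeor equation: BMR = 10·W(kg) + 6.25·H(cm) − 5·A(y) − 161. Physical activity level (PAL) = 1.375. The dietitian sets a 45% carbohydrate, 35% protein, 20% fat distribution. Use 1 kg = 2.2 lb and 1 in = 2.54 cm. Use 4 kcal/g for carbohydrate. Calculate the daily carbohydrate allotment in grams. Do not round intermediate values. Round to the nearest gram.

183 g/day

Convert to metric: weight = 111 ÷ 2.2 = 50.4545 kg; height = (6×12 + 2) × 2.54 = 74 × 2.54 = 187.96 cm.
Mifflin-St Jeor (female): BMR = 10(50.4545) + 6.25(187.96) − 5(67) − 161 = 504.5455 + 1174.75 − 335 − 161 = 1183.2955 kcal/day.
TEE = 1183.2955 × 1.375 = 1627.0312 kcal/day.
Carbohydrate energy = 45% × 1627.0312 = 732.1641 kcal.
Carbohydrate = 732.1641 ÷ 4 kcal/g = 183.041 g.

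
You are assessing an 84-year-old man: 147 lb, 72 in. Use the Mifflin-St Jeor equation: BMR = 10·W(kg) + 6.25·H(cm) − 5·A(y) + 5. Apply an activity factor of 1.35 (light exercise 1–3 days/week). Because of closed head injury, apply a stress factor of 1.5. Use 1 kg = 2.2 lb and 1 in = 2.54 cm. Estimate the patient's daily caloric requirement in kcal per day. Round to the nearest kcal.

2827 kcal per day

Convert to metric: weight = 147 ÷ 2.2 = 66.8182 kg; height = 72 × 2.54 = 182.88 cm.
Mifflin-St Jeor (male): BMR = 10(66.8182) + 6.25(182.88) − 5(84) + 5 = 668.1818 + 1143 − 420 + 5 = 1396.1818 kcal/day.
TEE = BMR × activity factor = 1396.1818 × 1.35 = 1884.8455 kcal/day.
Apply stress factor: 1884.8455 × 1.5 = 2827.2682 kcal/day.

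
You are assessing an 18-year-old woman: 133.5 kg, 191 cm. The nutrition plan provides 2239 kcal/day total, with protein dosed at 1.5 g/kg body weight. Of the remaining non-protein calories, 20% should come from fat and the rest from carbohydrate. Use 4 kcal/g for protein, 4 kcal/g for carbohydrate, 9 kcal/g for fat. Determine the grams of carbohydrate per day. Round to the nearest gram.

288 g/day

Protein = 1.5 × 133.5 = 200.25 g → 200.25 × 4 = 801 kcal.
Non-protein calories = 2239 − 801 = 1438 kcal.
Fat: 20% × 1438 = 287.6 kcal; carbohydrate: 1150.4 kcal.
Carbohydrate: 1150.4 kcal ÷ 4 kcal/g = 287.6 g.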